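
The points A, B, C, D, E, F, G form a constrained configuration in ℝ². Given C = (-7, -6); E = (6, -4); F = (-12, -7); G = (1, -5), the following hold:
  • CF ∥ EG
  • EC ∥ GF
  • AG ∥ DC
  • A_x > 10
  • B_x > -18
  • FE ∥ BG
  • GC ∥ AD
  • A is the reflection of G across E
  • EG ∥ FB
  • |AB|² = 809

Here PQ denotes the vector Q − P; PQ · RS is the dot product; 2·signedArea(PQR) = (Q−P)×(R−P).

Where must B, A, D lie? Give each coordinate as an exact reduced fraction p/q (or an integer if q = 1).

A = (11, -3)
B = (-17, -8)
D = (3, -4)

1. B_x = -17  [FE ∥ BG ∩ EG ∥ FB]
2. B_y = -8  [FE ∥ BG ∩ EG ∥ FB]
   → B = (-17, -8)
3. A_x = 11  [A is the reflection of G across E]
4. A_y = -3  [A is the reflection of G across E]
   → A = (11, -3)
5. D_x = 3  [AG ∥ DC ∩ GC ∥ AD]
6. D_y = -4  [AG ∥ DC ∩ GC ∥ AD]
   → D = (3, -4)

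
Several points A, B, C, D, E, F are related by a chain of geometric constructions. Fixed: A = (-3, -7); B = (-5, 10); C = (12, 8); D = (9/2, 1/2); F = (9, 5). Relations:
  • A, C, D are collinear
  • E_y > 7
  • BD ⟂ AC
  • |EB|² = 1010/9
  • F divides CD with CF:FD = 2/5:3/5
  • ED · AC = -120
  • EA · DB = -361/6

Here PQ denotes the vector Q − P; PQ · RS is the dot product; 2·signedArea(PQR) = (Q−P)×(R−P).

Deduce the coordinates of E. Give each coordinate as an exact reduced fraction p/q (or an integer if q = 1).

1. E_x = 16/3  [ED · AC = -120 ∩ EA · DB = -361/6]
2. E_y = 23/3  [ED · AC = -120 ∩ EA · DB = -361/6]
   → E = (16/3, 23/3)

E = (16/3, 23/3)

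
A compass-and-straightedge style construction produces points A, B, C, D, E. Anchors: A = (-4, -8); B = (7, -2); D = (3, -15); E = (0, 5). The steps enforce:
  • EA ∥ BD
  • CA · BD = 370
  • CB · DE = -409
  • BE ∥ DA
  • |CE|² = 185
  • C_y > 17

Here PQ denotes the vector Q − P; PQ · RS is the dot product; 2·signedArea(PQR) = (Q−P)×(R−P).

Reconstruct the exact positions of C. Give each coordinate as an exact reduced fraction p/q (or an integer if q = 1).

1. C_x = 4  [CA · BD = 370 ∩ CB · DE = -409]
2. C_y = 18  [CA · BD = 370 ∩ CB · DE = -409]
   → C = (4, 18)

C = (4, 18)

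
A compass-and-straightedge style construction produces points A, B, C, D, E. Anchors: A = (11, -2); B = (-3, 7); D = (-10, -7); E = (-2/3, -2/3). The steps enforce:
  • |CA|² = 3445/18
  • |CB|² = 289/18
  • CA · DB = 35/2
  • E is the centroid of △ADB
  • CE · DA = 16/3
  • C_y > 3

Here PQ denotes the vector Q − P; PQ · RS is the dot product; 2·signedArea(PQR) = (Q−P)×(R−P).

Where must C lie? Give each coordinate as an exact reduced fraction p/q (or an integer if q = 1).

1. C_x = -11/6  [CE · DA = 16/3 ∩ CA · DB = 35/2]
2. C_y = 19/6  [CE · DA = 16/3 ∩ CA · DB = 35/2]
   → C = (-11/6, 19/6)

C = (-11/6, 19/6)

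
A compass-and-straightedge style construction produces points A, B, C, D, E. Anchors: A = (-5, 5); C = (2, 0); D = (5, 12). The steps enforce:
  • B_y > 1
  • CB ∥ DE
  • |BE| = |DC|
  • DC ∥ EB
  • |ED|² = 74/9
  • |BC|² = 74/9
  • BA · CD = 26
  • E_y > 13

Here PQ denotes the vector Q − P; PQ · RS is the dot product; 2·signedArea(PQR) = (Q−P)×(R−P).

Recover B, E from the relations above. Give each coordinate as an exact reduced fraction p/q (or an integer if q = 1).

B = (-1/3, 5/3)
E = (8/3, 41/3)

1. B_x = -1/3  [line -3·x + -12·y + 19 = 0 ∩ |BC|² = 74/9]
2. B_y = 5/3  [line -3·x + -12·y + 19 = 0 ∩ |BC|² = 74/9]
   → B = (-1/3, 5/3)
3. E_x = 8/3  [DC ∥ EB ∩ CB ∥ DE]
4. E_y = 41/3  [DC ∥ EB ∩ CB ∥ DE]
   → E = (8/3, 41/3)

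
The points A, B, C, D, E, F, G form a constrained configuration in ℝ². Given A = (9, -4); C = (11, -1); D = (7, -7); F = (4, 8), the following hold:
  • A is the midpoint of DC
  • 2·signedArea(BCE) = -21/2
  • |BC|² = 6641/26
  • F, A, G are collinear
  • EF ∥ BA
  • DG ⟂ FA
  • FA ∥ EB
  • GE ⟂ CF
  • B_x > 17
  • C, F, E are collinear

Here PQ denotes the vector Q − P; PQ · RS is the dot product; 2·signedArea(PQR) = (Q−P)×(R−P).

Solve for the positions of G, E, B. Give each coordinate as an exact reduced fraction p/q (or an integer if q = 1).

1. G_x = 127/13  [F, A, G are collinear ∩ DG ⟂ FA]
2. G_y = -76/13  [F, A, G are collinear ∩ DG ⟂ FA]
   → G = (127/13, -76/13)
3. E_x = 335/26  [C, F, E are collinear ∩ GE ⟂ CF]
4. E_y = -89/26  [C, F, E are collinear ∩ GE ⟂ CF]
   → E = (335/26, -89/26)
5. B_x = 465/26  [EF ∥ BA ∩ FA ∥ EB]
6. B_y = -401/26  [EF ∥ BA ∩ FA ∥ EB]
   → B = (465/26, -401/26)

B = (465/26, -401/26)
E = (335/26, -89/26)
G = (127/13, -76/13)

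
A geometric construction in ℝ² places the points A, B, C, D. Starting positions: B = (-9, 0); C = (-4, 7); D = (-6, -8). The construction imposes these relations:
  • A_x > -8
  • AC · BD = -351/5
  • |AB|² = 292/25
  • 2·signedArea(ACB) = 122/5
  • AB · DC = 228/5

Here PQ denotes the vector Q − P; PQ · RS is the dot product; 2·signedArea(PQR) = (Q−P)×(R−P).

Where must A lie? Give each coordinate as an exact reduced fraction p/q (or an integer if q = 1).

A = (-39/5, -16/5)

1. A_x = -39/5  [AC · BD = -351/5 ∩ 2·signedArea(ACB) = 122/5]
2. A_y = -16/5  [AC · BD = -351/5 ∩ 2·signedArea(ACB) = 122/5]
   → A = (-39/5, -16/5)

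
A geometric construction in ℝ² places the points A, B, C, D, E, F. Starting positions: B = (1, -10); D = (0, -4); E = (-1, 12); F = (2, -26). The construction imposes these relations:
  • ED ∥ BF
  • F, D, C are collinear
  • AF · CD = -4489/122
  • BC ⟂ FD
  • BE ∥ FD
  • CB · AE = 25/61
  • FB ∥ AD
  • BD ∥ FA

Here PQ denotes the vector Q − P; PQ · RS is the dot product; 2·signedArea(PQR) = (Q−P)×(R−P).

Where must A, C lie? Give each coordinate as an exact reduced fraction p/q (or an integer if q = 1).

A = (1, -20)
C = (67/122, -1225/122)

1. A_x = 1  [FB ∥ AD ∩ BD ∥ FA]
2. A_y = -20  [FB ∥ AD ∩ BD ∥ FA]
   → A = (1, -20)
3. C_x = 67/122  [F, D, C are collinear ∩ BC ⟂ FD]
4. C_y = -1225/122  [F, D, C are collinear ∩ BC ⟂ FD]
   → C = (67/122, -1225/122)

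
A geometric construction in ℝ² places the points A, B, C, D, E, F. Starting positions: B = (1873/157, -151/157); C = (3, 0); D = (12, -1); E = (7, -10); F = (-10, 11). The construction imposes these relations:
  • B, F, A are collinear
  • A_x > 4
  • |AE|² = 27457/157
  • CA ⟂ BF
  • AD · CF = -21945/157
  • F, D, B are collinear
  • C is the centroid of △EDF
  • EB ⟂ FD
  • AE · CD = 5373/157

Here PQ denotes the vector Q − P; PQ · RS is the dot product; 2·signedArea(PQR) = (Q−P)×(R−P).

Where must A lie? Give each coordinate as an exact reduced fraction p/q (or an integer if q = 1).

1. A_x = 729/157  [B, F, A are collinear ∩ CA ⟂ BF]
2. A_y = 473/157  [B, F, A are collinear ∩ CA ⟂ BF]
   → A = (729/157, 473/157)

A = (729/157, 473/157)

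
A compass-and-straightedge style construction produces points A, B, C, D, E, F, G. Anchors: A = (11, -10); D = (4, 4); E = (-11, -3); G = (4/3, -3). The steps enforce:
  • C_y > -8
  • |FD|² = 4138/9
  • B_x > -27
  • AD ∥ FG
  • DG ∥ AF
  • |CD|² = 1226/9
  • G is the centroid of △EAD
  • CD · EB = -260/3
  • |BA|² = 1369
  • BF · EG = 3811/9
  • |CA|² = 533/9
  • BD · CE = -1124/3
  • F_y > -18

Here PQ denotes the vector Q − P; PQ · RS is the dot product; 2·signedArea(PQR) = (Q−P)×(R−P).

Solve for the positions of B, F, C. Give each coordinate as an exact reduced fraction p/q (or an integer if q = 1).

B = (-26, -10)
C = (11/3, -23/3)
F = (25/3, -17)

1. F_x = 25/3  [AD ∥ FG ∩ DG ∥ AF]
2. F_y = -17  [AD ∥ FG ∩ DG ∥ AF]
   → F = (25/3, -17)
3. B_x = -26  [BF · EG = 3811/9]
4. B_y = -10  [|BA|² = 1369]
   → B = (-26, -10)
5. C_x = 11/3  [line -30·x + -14·y + 8/3 = 0 ∩ |CA|² = 533/9]
6. C_y = -23/3  [line -30·x + -14·y + 8/3 = 0 ∩ |CA|² = 533/9]
   → C = (11/3, -23/3)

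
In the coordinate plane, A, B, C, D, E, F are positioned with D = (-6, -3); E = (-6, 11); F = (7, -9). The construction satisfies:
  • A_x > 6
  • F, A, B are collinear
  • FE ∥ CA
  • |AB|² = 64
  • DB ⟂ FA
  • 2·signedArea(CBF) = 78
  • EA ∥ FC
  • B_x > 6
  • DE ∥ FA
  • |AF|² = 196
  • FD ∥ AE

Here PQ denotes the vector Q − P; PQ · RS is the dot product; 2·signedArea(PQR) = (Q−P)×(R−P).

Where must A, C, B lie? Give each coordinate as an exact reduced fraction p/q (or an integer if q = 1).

A = (7, 5)
B = (7, -3)
C = (20, -15)

1. A_x = 7  [FD ∥ AE ∩ DE ∥ FA]
2. A_y = 5  [FD ∥ AE ∩ DE ∥ FA]
   → A = (7, 5)
3. C_x = 20  [FE ∥ CA ∩ EA ∥ FC]
4. C_y = -15  [FE ∥ CA ∩ EA ∥ FC]
   → C = (20, -15)
5. B_x = 7  [F, A, B are collinear ∩ DB ⟂ FA]
6. B_y = -3  [F, A, B are collinear ∩ DB ⟂ FA]
   → B = (7, -3)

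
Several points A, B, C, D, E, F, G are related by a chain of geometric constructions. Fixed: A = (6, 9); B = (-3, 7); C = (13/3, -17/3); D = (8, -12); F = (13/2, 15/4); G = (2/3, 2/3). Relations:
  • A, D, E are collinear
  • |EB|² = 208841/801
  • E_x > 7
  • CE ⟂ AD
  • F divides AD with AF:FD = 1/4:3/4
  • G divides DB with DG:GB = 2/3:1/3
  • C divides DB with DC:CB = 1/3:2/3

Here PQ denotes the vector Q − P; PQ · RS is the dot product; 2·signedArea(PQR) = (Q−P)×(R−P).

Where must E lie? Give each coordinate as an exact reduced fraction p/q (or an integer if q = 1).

1. E_x = 9838/1335  [A, D, E are collinear ∩ CE ⟂ AD]
2. E_y = -2393/445  [A, D, E are collinear ∩ CE ⟂ AD]
   → E = (9838/1335, -2393/445)

E = (9838/1335, -2393/445)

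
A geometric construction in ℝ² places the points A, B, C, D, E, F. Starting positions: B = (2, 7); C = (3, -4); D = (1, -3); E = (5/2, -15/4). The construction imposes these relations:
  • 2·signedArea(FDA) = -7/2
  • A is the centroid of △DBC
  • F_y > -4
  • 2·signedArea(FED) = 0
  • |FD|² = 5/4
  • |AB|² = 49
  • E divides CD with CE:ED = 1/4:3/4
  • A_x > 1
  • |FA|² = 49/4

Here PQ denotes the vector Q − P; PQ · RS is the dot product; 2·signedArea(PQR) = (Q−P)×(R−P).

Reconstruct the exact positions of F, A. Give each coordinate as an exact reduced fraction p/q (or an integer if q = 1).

1. A_x = 2  [A is the centroid of △DBC]
2. A_y = 0  [A is the centroid of △DBC]
   → A = (2, 0)
3. F_x = 2  [2·signedArea(FED) = 0 ∩ 2·signedArea(FDA) = -7/2]
4. F_y = -7/2  [2·signedArea(FED) = 0 ∩ 2·signedArea(FDA) = -7/2]
   → F = (2, -7/2)

A = (2, 0)
F = (2, -7/2)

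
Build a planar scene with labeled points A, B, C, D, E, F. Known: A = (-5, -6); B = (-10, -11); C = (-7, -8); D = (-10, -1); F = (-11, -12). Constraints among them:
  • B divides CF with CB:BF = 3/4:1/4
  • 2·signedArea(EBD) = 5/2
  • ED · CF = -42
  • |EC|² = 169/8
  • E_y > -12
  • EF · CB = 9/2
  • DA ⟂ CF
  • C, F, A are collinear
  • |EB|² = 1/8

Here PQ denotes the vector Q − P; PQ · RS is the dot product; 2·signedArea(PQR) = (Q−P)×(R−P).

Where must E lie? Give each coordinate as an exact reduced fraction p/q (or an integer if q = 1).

1. E_x = -41/4  [2·signedArea(EBD) = 5/2 ∩ EF · CB = 9/2]
2. E_y = -45/4  [2·signedArea(EBD) = 5/2 ∩ EF · CB = 9/2]
   → E = (-41/4, -45/4)

E = (-41/4, -45/4)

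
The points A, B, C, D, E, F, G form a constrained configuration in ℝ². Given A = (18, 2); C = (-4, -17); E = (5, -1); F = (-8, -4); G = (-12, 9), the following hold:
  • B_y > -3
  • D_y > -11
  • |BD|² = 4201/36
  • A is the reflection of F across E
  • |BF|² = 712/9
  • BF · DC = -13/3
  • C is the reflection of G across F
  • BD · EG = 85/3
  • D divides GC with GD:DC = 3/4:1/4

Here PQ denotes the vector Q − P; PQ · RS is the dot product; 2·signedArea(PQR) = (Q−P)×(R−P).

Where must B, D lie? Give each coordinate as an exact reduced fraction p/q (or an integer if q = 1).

B = (2/3, -2)
D = (-6, -21/2)

1. D_x = -6  [D divides GC with GD:DC = 3/4:1/4]
2. D_y = -21/2  [D divides GC with GD:DC = 3/4:1/4]
   → D = (-6, -21/2)
3. B_x = 2/3  [BF · DC = -13/3 ∩ BD · EG = 85/3]
4. B_y = -2  [BF · DC = -13/3 ∩ BD · EG = 85/3]
   → B = (2/3, -2)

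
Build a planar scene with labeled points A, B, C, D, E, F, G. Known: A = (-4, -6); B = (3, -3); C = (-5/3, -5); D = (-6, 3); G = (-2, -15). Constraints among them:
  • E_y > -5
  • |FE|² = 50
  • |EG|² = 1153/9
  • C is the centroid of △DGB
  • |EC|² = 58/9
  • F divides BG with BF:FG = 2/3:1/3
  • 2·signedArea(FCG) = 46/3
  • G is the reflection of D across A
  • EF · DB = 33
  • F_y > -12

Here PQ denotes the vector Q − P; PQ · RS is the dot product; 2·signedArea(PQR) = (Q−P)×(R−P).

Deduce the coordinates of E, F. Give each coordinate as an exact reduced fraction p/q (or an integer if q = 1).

E = (2/3, -4)
F = (-1/3, -11)

1. F_x = -1/3  [F divides BG with BF:FG = 2/3:1/3]
2. F_y = -11  [F divides BG with BF:FG = 2/3:1/3]
   → F = (-1/3, -11)
3. E_x = 2/3  [line -9·x + 6·y + 30 = 0 ∩ |EG|² = 1153/9]
4. E_y = -4  [line -9·x + 6·y + 30 = 0 ∩ |EG|² = 1153/9]
   → E = (2/3, -4)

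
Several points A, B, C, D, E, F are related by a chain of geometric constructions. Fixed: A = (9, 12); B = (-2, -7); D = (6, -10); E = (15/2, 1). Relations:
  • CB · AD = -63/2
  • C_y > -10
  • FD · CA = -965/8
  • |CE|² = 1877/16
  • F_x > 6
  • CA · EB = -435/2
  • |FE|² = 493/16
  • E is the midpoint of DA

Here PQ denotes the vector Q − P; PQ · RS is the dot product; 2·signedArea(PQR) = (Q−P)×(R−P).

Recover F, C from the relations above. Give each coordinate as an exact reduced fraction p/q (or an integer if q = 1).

C = (4, -37/4)
F = (27/4, -9/2)

1. C_x = 4  [CA · EB = -435/2 ∩ CB · AD = -63/2]
2. C_y = -37/4  [CA · EB = -435/2 ∩ CB · AD = -63/2]
   → C = (4, -37/4)
3. F_x = 27/4  [line -5·x + -85/4·y + -495/8 = 0 ∩ |FE|² = 493/16]
4. F_y = -9/2  [line -5·x + -85/4·y + -495/8 = 0 ∩ |FE|² = 493/16]
   → F = (27/4, -9/2)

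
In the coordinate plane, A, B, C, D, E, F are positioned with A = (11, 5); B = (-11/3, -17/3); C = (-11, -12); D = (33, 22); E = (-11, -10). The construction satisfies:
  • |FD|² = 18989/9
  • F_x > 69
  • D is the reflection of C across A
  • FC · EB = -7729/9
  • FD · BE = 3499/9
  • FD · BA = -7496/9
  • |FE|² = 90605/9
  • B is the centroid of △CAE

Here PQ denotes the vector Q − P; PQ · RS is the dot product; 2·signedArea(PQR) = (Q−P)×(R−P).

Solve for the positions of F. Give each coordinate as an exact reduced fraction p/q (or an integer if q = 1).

1. F_x = 209/3  [FC · EB = -7729/9 ∩ FD · BA = -7496/9]
2. F_y = 149/3  [FC · EB = -7729/9 ∩ FD · BA = -7496/9]
   → F = (209/3, 149/3)

F = (209/3, 149/3)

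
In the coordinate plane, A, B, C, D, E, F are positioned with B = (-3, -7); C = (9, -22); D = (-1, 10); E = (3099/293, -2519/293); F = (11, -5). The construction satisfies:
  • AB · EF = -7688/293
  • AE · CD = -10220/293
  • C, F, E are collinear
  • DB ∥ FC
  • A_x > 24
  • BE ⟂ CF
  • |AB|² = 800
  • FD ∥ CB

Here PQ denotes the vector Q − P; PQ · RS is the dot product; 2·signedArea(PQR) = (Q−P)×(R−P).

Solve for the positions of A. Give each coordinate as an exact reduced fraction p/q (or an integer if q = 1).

1. A_x = 25  [AE · CD = -10220/293 ∩ AB · EF = -7688/293]
2. A_y = -3  [AE · CD = -10220/293 ∩ AB · EF = -7688/293]
   → A = (25, -3)

A = (25, -3)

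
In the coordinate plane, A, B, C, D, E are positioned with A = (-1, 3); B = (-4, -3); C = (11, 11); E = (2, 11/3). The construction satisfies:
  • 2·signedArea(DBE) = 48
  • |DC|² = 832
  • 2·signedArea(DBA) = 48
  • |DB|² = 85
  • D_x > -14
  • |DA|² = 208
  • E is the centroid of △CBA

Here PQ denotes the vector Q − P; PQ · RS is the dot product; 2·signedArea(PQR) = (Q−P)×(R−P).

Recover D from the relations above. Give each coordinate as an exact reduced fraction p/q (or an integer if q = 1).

D = (-13, -5)

1. D_x = -13  [2·signedArea(DBA) = 48 ∩ 2·signedArea(DBE) = 48]
2. D_y = -5  [2·signedArea(DBA) = 48 ∩ 2·signedArea(DBE) = 48]
   → D = (-13, -5)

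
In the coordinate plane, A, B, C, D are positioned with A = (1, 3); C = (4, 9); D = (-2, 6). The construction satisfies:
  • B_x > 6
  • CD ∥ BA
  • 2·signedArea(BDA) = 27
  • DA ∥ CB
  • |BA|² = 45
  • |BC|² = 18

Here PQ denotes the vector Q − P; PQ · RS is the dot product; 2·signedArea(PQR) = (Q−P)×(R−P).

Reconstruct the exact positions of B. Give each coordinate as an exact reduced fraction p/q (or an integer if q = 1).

B = (7, 6)

1. B_x = 7  [CD ∥ BA ∩ DA ∥ CB]
2. B_y = 6  [CD ∥ BA ∩ DA ∥ CB]
   → B = (7, 6)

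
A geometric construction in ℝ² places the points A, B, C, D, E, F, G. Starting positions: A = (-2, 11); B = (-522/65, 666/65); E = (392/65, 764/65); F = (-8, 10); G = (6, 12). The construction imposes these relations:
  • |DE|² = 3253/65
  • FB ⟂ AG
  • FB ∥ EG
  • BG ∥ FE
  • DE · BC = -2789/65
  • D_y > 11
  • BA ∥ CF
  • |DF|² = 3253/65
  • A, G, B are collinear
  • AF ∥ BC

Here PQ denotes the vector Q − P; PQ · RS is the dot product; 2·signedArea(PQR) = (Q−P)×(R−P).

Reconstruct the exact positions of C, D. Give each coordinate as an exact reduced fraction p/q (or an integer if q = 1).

1. C_x = -912/65  [BA ∥ CF ∩ AF ∥ BC]
2. C_y = 601/65  [BA ∥ CF ∩ AF ∥ BC]
   → C = (-912/65, 601/65)
3. D_x = -66/65  [line 6·x + 1·y + -327/65 = 0 ∩ |DE|² = 3253/65]
4. D_y = 723/65  [line 6·x + 1·y + -327/65 = 0 ∩ |DE|² = 3253/65]
   → D = (-66/65, 723/65)

C = (-912/65, 601/65)
D = (-66/65, 723/65)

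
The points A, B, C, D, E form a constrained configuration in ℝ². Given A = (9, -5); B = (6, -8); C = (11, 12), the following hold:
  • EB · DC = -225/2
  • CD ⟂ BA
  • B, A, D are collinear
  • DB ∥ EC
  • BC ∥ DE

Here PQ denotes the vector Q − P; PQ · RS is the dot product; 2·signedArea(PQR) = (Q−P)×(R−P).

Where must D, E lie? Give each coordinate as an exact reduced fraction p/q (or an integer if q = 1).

D = (37/2, 9/2)
E = (47/2, 49/2)

1. D_x = 37/2  [B, A, D are collinear ∩ CD ⟂ BA]
2. D_y = 9/2  [B, A, D are collinear ∩ CD ⟂ BA]
   → D = (37/2, 9/2)
3. E_x = 47/2  [DB ∥ EC ∩ BC ∥ DE]
4. E_y = 49/2  [DB ∥ EC ∩ BC ∥ DE]
   → E = (47/2, 49/2)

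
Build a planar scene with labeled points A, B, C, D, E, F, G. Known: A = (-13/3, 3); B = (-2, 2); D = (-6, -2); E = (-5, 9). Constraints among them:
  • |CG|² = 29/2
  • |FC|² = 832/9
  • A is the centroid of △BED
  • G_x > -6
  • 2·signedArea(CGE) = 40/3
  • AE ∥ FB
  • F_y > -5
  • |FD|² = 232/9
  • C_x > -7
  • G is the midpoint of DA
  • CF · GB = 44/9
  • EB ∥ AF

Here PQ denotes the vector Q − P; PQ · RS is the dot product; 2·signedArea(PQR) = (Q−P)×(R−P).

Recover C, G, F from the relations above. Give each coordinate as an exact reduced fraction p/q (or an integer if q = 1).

1. G_x = -31/6  [G is the midpoint of DA]
2. G_y = 1/2  [G is the midpoint of DA]
   → G = (-31/6, 1/2)
3. F_x = -4/3  [AE ∥ FB ∩ EB ∥ AF]
4. F_y = -4  [AE ∥ FB ∩ EB ∥ AF]
   → F = (-4/3, -4)
5. C_x = -20/3  [2·signedArea(CGE) = 40/3 ∩ CF · GB = 44/9]
6. C_y = 4  [2·signedArea(CGE) = 40/3 ∩ CF · GB = 44/9]
   → C = (-20/3, 4)

C = (-20/3, 4)
F = (-4/3, -4)
G = (-31/6, 1/2)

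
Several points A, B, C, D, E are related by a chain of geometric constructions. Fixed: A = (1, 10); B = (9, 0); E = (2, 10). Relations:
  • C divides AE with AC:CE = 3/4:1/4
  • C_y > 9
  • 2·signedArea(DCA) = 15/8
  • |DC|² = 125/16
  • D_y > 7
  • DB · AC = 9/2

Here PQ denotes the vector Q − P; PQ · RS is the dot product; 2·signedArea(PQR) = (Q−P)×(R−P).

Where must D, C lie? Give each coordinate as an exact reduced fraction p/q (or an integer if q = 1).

1. C_x = 7/4  [C divides AE with AC:CE = 3/4:1/4]
2. C_y = 10  [C divides AE with AC:CE = 3/4:1/4]
   → C = (7/4, 10)
3. D_x = 3  [2·signedArea(DCA) = 15/8 ∩ DB · AC = 9/2]
4. D_y = 15/2  [2·signedArea(DCA) = 15/8 ∩ DB · AC = 9/2]
   → D = (3, 15/2)

C = (7/4, 10)
D = (3, 15/2)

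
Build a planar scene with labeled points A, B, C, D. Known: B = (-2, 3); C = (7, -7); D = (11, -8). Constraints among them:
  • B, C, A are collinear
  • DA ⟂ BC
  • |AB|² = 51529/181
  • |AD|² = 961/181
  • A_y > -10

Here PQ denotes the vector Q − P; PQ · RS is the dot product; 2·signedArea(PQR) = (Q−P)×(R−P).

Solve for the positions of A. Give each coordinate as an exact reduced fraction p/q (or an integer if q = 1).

A = (1681/181, -1727/181)

1. A_x = 1681/181  [B, C, A are collinear ∩ DA ⟂ BC]
2. A_y = -1727/181  [B, C, A are collinear ∩ DA ⟂ BC]
   → A = (1681/181, -1727/181)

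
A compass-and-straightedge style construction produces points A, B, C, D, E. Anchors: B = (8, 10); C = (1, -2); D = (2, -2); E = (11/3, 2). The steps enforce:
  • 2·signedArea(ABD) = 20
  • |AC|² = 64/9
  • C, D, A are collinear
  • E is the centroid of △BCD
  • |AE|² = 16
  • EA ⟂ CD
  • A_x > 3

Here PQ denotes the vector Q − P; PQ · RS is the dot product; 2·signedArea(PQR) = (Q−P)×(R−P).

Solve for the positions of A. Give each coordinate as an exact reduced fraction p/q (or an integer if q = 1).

1. A_x = 11/3  [C, D, A are collinear ∩ EA ⟂ CD]
2. A_y = -2  [C, D, A are collinear ∩ EA ⟂ CD]
   → A = (11/3, -2)

A = (11/3, -2)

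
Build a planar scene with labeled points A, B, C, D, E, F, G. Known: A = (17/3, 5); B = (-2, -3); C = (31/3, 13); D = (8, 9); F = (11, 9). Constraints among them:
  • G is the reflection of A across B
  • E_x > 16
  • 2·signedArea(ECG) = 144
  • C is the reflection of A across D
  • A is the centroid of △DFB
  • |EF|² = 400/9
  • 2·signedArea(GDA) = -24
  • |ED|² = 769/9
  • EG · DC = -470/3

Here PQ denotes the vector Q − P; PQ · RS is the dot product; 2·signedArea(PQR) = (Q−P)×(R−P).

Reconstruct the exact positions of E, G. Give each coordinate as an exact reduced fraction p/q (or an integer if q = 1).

1. G_x = -29/3  [G is the reflection of A across B]
2. G_y = -11  [G is the reflection of A across B]
   → G = (-29/3, -11)
3. E_x = 49/3  [EG · DC = -470/3 ∩ 2·signedArea(ECG) = 144]
4. E_y = 13  [EG · DC = -470/3 ∩ 2·signedArea(ECG) = 144]
   → E = (49/3, 13)

E = (49/3, 13)
G = (-29/3, -11)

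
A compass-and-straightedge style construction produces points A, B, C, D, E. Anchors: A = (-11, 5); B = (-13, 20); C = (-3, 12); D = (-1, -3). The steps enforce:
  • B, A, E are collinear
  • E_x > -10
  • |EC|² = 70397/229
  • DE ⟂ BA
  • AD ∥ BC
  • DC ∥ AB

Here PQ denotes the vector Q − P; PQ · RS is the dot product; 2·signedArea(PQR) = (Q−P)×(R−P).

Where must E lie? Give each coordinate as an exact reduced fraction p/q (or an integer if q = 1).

E = (-2239/229, -955/229)

1. E_x = -2239/229  [B, A, E are collinear ∩ DE ⟂ BA]
2. E_y = -955/229  [B, A, E are collinear ∩ DE ⟂ BA]
   → E = (-2239/229, -955/229)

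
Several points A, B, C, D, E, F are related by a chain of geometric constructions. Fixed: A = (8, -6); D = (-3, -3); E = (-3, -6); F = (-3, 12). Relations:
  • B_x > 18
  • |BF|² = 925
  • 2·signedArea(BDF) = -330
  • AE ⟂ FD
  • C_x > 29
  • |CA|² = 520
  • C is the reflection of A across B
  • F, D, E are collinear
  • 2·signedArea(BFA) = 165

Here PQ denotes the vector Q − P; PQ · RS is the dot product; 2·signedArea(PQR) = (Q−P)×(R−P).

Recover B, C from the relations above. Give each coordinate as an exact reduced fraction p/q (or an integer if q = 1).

B = (19, -9)
C = (30, -12)

1. B_x = 19  [2·signedArea(BFA) = 165 ∩ 2·signedArea(BDF) = -330]
2. B_y = -9  [2·signedArea(BFA) = 165 ∩ 2·signedArea(BDF) = -330]
   → B = (19, -9)
3. C_x = 30  [C is the reflection of A across B]
4. C_y = -12  [C is the reflection of A across B]
   → C = (30, -12)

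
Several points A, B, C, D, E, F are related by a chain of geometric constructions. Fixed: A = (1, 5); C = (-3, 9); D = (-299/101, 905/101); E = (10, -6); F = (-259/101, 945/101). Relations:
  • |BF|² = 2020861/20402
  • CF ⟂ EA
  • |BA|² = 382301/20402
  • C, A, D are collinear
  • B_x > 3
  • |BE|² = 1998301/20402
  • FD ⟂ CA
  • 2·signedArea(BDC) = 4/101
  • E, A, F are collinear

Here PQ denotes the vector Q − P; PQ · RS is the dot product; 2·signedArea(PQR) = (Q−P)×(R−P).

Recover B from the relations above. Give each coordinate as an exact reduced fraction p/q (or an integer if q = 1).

1. B_x = 711/202  [line -4/101·x + -4/101·y + 20/101 = 0 ∩ |BA|² = 382301/20402]
2. B_y = 299/202  [line -4/101·x + -4/101·y + 20/101 = 0 ∩ |BA|² = 382301/20402]
   → B = (711/202, 299/202)

B = (711/202, 299/202)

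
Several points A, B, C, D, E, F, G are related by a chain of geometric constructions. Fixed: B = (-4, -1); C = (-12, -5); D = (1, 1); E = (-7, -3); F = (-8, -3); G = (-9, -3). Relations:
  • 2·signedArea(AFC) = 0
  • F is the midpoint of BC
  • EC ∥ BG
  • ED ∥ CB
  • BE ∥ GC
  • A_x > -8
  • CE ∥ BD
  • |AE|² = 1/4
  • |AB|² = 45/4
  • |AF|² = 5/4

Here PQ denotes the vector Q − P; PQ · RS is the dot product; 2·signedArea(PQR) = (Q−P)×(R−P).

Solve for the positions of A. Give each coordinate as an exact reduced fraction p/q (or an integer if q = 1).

1. A_x = -7  [line 2·x + -4·y + 4 = 0 ∩ |AF|² = 5/4]
2. A_y = -5/2  [line 2·x + -4·y + 4 = 0 ∩ |AF|² = 5/4]
   → A = (-7, -5/2)

A = (-7, -5/2)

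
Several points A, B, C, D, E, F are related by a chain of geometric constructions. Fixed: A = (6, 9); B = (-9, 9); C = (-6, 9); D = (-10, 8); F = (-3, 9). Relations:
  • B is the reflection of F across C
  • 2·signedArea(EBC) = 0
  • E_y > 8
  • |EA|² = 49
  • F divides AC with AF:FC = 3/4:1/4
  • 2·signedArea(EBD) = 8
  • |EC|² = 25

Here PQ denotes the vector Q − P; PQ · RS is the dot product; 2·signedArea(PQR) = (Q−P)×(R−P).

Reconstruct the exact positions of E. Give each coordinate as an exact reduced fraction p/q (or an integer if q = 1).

E = (-1, 9)

1. E_x = -1  [2·signedArea(EBC) = 0 ∩ 2·signedArea(EBD) = 8]
2. E_y = 9  [2·signedArea(EBC) = 0 ∩ 2·signedArea(EBD) = 8]
   → E = (-1, 9)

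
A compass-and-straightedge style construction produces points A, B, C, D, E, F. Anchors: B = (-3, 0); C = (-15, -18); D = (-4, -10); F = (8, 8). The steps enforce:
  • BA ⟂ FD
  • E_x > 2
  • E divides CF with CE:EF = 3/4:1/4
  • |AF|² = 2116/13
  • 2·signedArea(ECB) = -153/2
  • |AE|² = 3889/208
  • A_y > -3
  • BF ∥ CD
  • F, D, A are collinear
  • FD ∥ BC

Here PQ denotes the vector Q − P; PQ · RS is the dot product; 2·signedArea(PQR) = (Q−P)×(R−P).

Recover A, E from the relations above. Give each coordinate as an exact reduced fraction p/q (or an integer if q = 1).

A = (12/13, -34/13)
E = (9/4, 3/2)

1. A_x = 12/13  [F, D, A are collinear ∩ BA ⟂ FD]
2. A_y = -34/13  [F, D, A are collinear ∩ BA ⟂ FD]
   → A = (12/13, -34/13)
3. E_x = 9/4  [E divides CF with CE:EF = 3/4:1/4]
4. E_y = 3/2  [E divides CF with CE:EF = 3/4:1/4]
   → E = (9/4, 3/2)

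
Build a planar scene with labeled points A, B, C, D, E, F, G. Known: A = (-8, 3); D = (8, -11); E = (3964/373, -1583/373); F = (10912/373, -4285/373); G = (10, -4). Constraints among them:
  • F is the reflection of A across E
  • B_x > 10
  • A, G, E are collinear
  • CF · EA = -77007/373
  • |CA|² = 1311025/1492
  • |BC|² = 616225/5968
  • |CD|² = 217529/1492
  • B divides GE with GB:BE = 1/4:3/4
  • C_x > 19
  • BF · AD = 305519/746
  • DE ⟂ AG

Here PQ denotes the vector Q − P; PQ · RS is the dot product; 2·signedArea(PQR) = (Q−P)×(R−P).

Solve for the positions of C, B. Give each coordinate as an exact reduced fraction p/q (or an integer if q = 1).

B = (7577/746, -6059/1492)
C = (7321/373, -5777/746)

1. C_x = 7321/373  [line 6948/373·x + -2702/373·y + -157295/373 = 0 ∩ |CD|² = 217529/1492]
2. C_y = -5777/746  [line 6948/373·x + -2702/373·y + -157295/373 = 0 ∩ |CD|² = 217529/1492]
   → C = (7321/373, -5777/746)
3. B_x = 7577/746  [B divides GE with GB:BE = 1/4:3/4]
4. B_y = -6059/1492  [B divides GE with GB:BE = 1/4:3/4]
   → B = (7577/746, -6059/1492)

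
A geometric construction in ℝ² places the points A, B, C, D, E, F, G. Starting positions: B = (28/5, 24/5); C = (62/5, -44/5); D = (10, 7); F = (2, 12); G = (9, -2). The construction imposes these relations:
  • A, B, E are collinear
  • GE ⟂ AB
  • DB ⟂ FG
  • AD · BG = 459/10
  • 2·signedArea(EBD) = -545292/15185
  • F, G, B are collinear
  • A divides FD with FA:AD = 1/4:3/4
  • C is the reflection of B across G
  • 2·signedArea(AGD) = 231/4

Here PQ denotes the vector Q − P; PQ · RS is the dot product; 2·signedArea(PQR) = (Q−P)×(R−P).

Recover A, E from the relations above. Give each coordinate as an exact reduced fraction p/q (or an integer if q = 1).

1. A_x = 4  [A divides FD with FA:AD = 1/4:3/4]
2. A_y = 43/4  [A divides FD with FA:AD = 1/4:3/4]
   → A = (4, 43/4)
3. E_x = 114412/15185  [A, B, E are collinear ∩ GE ⟂ AB]
4. E_y = -36354/15185  [A, B, E are collinear ∩ GE ⟂ AB]
   → E = (114412/15185, -36354/15185)

A = (4, 43/4)
E = (114412/15185, -36354/15185)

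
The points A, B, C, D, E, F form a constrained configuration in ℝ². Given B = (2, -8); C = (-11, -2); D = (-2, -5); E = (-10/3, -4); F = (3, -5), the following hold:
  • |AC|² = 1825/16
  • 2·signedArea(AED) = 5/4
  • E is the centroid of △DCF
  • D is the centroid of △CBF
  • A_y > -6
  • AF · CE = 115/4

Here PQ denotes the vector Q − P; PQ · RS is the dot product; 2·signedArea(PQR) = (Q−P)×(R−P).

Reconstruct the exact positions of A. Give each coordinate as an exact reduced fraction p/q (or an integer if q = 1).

A = (-3/4, -5)

1. A_x = -3/4  [2·signedArea(AED) = 5/4 ∩ AF · CE = 115/4]
2. A_y = -5  [2·signedArea(AED) = 5/4 ∩ AF · CE = 115/4]
   → A = (-3/4, -5)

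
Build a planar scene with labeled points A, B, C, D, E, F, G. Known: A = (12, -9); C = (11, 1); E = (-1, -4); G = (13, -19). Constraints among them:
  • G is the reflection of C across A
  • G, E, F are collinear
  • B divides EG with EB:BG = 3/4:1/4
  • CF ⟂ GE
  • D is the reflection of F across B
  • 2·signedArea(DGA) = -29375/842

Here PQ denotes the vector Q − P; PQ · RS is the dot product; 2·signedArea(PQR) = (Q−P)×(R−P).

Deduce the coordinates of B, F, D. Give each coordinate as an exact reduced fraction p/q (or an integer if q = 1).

1. B_x = 19/2  [B divides EG with EB:BG = 3/4:1/4]
2. B_y = -61/4  [B divides EG with EB:BG = 3/4:1/4]
   → B = (19/2, -61/4)
3. F_x = 881/421  [G, E, F are collinear ∩ CF ⟂ GE]
4. F_y = -3079/421  [G, E, F are collinear ∩ CF ⟂ GE]
   → F = (881/421, -3079/421)
5. D_x = 7118/421  [D is the reflection of F across B]
6. D_y = -19523/842  [D is the reflection of F across B]
   → D = (7118/421, -19523/842)

B = (19/2, -61/4)
D = (7118/421, -19523/842)
F = (881/421, -3079/421)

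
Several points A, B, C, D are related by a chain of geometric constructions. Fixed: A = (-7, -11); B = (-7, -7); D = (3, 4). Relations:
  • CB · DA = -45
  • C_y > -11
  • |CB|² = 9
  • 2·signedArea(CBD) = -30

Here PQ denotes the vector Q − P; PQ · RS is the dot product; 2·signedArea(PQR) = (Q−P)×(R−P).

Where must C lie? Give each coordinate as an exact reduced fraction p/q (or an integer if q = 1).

C = (-7, -10)

1. C_x = -7  [CB · DA = -45 ∩ 2·signedArea(CBD) = -30]
2. C_y = -10  [CB · DA = -45 ∩ 2·signedArea(CBD) = -30]
   → C = (-7, -10)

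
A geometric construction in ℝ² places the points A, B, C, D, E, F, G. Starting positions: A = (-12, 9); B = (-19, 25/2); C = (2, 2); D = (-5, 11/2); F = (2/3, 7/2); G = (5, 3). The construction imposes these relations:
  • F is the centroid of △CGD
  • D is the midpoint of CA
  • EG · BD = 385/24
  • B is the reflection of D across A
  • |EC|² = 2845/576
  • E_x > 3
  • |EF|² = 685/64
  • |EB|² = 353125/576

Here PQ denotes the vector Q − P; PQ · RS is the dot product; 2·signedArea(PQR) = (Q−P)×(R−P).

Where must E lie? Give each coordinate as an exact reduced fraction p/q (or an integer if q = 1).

E = (47/12, 25/8)

1. E_x = 47/12  [line -14·x + 7·y + 791/24 = 0 ∩ |EF|² = 685/64]
2. E_y = 25/8  [line -14·x + 7·y + 791/24 = 0 ∩ |EF|² = 685/64]
   → E = (47/12, 25/8)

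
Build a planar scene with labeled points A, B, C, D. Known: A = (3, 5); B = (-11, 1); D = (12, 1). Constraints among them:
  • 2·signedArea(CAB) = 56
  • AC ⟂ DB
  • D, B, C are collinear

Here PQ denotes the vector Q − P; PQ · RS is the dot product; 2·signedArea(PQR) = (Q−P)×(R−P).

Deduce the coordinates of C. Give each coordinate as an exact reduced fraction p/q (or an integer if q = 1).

1. C_x = 3  [D, B, C are collinear ∩ AC ⟂ DB]
2. C_y = 1  [D, B, C are collinear ∩ AC ⟂ DB]
   → C = (3, 1)

C = (3, 1)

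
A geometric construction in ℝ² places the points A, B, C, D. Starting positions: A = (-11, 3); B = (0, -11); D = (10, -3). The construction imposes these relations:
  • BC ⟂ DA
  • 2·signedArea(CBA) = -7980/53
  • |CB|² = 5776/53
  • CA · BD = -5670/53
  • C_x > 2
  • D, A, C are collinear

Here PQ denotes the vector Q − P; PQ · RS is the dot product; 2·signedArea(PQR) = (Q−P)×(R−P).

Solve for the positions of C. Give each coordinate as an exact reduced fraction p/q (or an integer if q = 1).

C = (152/53, -51/53)

1. C_x = 152/53  [D, A, C are collinear ∩ BC ⟂ DA]
2. C_y = -51/53  [D, A, C are collinear ∩ BC ⟂ DA]
   → C = (152/53, -51/53)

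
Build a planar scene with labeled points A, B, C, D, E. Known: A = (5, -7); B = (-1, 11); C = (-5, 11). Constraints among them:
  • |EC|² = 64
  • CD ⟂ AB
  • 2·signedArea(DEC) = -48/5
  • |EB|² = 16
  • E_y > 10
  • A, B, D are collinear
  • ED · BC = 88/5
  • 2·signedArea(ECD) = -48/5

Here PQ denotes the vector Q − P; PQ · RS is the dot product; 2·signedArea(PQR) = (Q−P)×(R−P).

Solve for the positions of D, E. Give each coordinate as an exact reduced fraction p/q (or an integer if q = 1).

1. D_x = -7/5  [A, B, D are collinear ∩ CD ⟂ AB]
2. D_y = 61/5  [A, B, D are collinear ∩ CD ⟂ AB]
   → D = (-7/5, 61/5)
3. E_x = 3  [ED · BC = 88/5 ∩ 2·signedArea(DEC) = -48/5]
4. E_y = 11  [ED · BC = 88/5 ∩ 2·signedArea(DEC) = -48/5]
   → E = (3, 11)

D = (-7/5, 61/5)
E = (3, 11)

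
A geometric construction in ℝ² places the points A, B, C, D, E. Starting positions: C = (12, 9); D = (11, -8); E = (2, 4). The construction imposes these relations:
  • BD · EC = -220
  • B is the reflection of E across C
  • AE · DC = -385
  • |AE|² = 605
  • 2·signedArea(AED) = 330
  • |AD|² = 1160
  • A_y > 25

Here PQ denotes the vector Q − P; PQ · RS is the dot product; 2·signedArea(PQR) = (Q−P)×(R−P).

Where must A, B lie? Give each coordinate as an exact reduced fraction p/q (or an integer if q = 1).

A = (13, 26)
B = (22, 14)

1. A_x = 13  [2·signedArea(AED) = 330 ∩ AE · DC = -385]
2. A_y = 26  [2·signedArea(AED) = 330 ∩ AE · DC = -385]
   → A = (13, 26)
3. B_x = 22  [B is the reflection of E across C]
4. B_y = 14  [B is the reflection of E across C]
   → B = (22, 14)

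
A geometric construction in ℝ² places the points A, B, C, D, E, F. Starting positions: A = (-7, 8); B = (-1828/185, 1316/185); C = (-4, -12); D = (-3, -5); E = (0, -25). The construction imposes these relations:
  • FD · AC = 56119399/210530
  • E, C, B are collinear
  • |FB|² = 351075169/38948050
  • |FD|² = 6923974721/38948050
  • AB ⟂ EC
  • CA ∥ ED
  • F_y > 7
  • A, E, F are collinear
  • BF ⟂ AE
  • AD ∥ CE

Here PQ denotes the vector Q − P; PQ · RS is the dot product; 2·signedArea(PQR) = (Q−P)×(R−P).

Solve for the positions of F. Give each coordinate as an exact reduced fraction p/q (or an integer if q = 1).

1. F_x = -1461943/210530  [A, E, F are collinear ∩ BF ⟂ AE]
2. F_y = 1628767/210530  [A, E, F are collinear ∩ BF ⟂ AE]
   → F = (-1461943/210530, 1628767/210530)

F = (-1461943/210530, 1628767/210530)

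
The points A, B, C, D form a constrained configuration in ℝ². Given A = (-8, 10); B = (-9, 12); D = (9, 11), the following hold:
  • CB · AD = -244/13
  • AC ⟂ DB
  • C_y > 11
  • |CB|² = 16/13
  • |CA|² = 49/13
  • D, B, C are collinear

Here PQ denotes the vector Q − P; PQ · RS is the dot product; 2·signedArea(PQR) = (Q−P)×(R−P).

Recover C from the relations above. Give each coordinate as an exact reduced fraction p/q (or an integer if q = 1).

1. C_x = -513/65  [D, B, C are collinear ∩ AC ⟂ DB]
2. C_y = 776/65  [D, B, C are collinear ∩ AC ⟂ DB]
   → C = (-513/65, 776/65)

C = (-513/65, 776/65)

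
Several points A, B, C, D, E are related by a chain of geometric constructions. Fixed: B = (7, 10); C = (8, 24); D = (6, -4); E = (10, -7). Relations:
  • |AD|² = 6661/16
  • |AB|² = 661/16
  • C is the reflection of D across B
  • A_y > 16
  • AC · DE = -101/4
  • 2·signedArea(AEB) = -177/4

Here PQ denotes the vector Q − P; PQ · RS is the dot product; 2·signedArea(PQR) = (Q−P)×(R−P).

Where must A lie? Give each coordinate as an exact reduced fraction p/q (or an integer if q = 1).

A = (17/2, 65/4)

1. A_x = 17/2  [AC · DE = -101/4 ∩ 2·signedArea(AEB) = -177/4]
2. A_y = 65/4  [AC · DE = -101/4 ∩ 2·signedArea(AEB) = -177/4]
   → A = (17/2, 65/4)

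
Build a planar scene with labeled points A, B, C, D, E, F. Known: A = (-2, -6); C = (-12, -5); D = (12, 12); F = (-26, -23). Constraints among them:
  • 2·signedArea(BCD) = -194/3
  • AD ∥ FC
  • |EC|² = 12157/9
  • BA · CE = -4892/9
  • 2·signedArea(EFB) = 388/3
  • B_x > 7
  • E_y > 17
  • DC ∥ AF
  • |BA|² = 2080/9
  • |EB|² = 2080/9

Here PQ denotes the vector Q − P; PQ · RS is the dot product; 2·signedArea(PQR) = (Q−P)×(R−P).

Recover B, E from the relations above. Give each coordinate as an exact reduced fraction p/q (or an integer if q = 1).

1. B_x = 22/3  [line -17·x + 24·y + -58/3 = 0 ∩ |BA|² = 2080/9]
2. B_y = 6  [line -17·x + 24·y + -58/3 = 0 ∩ |BA|² = 2080/9]
   → B = (22/3, 6)
3. E_x = 50/3  [2·signedArea(EFB) = 388/3 ∩ BA · CE = -4892/9]
4. E_y = 18  [2·signedArea(EFB) = 388/3 ∩ BA · CE = -4892/9]
   → E = (50/3, 18)

B = (22/3, 6)
E = (50/3, 18)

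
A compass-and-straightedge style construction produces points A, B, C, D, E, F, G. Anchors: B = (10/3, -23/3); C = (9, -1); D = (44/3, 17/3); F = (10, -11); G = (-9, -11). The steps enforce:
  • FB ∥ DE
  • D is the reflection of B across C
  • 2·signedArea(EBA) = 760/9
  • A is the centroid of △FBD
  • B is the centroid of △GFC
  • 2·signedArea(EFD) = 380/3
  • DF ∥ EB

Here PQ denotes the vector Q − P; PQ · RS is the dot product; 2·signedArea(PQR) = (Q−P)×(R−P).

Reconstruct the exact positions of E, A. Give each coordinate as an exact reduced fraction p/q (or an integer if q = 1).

1. E_x = 8  [DF ∥ EB ∩ FB ∥ DE]
2. E_y = 9  [DF ∥ EB ∩ FB ∥ DE]
   → E = (8, 9)
3. A_x = 28/3  [A is the centroid of △FBD]
4. A_y = -13/3  [A is the centroid of △FBD]
   → A = (28/3, -13/3)

A = (28/3, -13/3)
E = (8, 9)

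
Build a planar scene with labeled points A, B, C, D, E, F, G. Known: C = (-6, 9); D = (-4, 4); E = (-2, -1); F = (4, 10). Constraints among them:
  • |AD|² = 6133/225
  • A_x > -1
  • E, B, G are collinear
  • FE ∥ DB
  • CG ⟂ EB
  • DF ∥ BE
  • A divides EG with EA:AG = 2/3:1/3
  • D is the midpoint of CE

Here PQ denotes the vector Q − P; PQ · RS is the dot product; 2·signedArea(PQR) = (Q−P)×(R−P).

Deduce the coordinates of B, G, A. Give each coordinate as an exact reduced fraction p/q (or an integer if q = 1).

1. B_x = -10  [DF ∥ BE ∩ FE ∥ DB]
2. B_y = -7  [DF ∥ BE ∩ FE ∥ DB]
   → B = (-10, -7)
3. G_x = 6/25  [E, B, G are collinear ∩ CG ⟂ EB]
4. G_y = 17/25  [E, B, G are collinear ∩ CG ⟂ EB]
   → G = (6/25, 17/25)
5. A_x = -38/75  [A divides EG with EA:AG = 2/3:1/3]
6. A_y = 3/25  [A divides EG with EA:AG = 2/3:1/3]
   → A = (-38/75, 3/25)

A = (-38/75, 3/25)
B = (-10, -7)
G = (6/25, 17/25)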